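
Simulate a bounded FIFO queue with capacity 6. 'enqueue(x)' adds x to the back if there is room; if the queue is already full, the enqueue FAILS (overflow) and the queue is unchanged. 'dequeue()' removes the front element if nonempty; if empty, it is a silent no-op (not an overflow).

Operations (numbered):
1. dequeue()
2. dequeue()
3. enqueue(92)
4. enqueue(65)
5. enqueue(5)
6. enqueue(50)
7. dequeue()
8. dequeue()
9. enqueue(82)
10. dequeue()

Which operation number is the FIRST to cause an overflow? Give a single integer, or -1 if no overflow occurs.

1. dequeue(): empty, no-op, size=0
2. dequeue(): empty, no-op, size=0
3. enqueue(92): size=1
4. enqueue(65): size=2
5. enqueue(5): size=3
6. enqueue(50): size=4
7. dequeue(): size=3
8. dequeue(): size=2
9. enqueue(82): size=3
10. dequeue(): size=2

Answer: -1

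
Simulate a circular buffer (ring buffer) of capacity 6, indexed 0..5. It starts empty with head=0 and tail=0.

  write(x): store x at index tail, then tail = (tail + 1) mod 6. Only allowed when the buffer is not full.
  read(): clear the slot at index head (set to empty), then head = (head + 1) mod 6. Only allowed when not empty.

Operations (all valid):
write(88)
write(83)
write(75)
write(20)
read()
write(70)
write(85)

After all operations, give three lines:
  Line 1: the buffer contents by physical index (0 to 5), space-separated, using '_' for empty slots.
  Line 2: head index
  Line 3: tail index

write(88): buf=[88 _ _ _ _ _], head=0, tail=1, size=1
write(83): buf=[88 83 _ _ _ _], head=0, tail=2, size=2
write(75): buf=[88 83 75 _ _ _], head=0, tail=3, size=3
write(20): buf=[88 83 75 20 _ _], head=0, tail=4, size=4
read(): buf=[_ 83 75 20 _ _], head=1, tail=4, size=3
write(70): buf=[_ 83 75 20 70 _], head=1, tail=5, size=4
write(85): buf=[_ 83 75 20 70 85], head=1, tail=0, size=5

Answer: _ 83 75 20 70 85
1
0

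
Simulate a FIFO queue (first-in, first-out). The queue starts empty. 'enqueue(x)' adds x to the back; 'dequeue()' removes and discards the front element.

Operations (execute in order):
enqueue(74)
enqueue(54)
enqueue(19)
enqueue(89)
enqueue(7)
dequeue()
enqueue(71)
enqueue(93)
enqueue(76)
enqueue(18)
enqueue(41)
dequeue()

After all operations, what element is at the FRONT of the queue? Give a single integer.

Answer: 19

Derivation:
enqueue(74): queue = [74]
enqueue(54): queue = [74, 54]
enqueue(19): queue = [74, 54, 19]
enqueue(89): queue = [74, 54, 19, 89]
enqueue(7): queue = [74, 54, 19, 89, 7]
dequeue(): queue = [54, 19, 89, 7]
enqueue(71): queue = [54, 19, 89, 7, 71]
enqueue(93): queue = [54, 19, 89, 7, 71, 93]
enqueue(76): queue = [54, 19, 89, 7, 71, 93, 76]
enqueue(18): queue = [54, 19, 89, 7, 71, 93, 76, 18]
enqueue(41): queue = [54, 19, 89, 7, 71, 93, 76, 18, 41]
dequeue(): queue = [19, 89, 7, 71, 93, 76, 18, 41]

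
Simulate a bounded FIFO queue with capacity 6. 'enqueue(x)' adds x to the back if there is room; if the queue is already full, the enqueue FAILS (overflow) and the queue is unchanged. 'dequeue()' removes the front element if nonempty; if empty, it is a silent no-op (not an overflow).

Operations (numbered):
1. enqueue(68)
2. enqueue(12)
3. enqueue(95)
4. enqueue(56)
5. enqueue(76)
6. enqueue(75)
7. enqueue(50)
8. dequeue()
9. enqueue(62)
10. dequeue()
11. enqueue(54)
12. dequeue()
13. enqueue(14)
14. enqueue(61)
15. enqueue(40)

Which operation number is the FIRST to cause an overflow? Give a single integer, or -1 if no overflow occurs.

Answer: 7

Derivation:
1. enqueue(68): size=1
2. enqueue(12): size=2
3. enqueue(95): size=3
4. enqueue(56): size=4
5. enqueue(76): size=5
6. enqueue(75): size=6
7. enqueue(50): size=6=cap → OVERFLOW (fail)
8. dequeue(): size=5
9. enqueue(62): size=6
10. dequeue(): size=5
11. enqueue(54): size=6
12. dequeue(): size=5
13. enqueue(14): size=6
14. enqueue(61): size=6=cap → OVERFLOW (fail)
15. enqueue(40): size=6=cap → OVERFLOW (fail)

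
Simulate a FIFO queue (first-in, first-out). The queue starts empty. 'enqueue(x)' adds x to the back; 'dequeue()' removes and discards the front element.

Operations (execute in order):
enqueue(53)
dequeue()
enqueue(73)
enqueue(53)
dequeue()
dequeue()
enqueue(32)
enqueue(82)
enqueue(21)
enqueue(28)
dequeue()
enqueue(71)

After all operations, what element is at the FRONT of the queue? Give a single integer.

enqueue(53): queue = [53]
dequeue(): queue = []
enqueue(73): queue = [73]
enqueue(53): queue = [73, 53]
dequeue(): queue = [53]
dequeue(): queue = []
enqueue(32): queue = [32]
enqueue(82): queue = [32, 82]
enqueue(21): queue = [32, 82, 21]
enqueue(28): queue = [32, 82, 21, 28]
dequeue(): queue = [82, 21, 28]
enqueue(71): queue = [82, 21, 28, 71]

Answer: 82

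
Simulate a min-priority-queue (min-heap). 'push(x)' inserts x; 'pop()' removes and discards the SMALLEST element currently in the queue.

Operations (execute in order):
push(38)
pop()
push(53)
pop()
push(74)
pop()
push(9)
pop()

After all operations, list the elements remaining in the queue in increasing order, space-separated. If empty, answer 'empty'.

Answer: empty

Derivation:
push(38): heap contents = [38]
pop() → 38: heap contents = []
push(53): heap contents = [53]
pop() → 53: heap contents = []
push(74): heap contents = [74]
pop() → 74: heap contents = []
push(9): heap contents = [9]
pop() → 9: heap contents = []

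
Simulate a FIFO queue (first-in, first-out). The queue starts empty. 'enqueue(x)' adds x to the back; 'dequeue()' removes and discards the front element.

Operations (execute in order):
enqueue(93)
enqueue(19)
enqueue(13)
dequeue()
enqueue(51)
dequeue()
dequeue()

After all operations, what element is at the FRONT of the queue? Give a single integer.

enqueue(93): queue = [93]
enqueue(19): queue = [93, 19]
enqueue(13): queue = [93, 19, 13]
dequeue(): queue = [19, 13]
enqueue(51): queue = [19, 13, 51]
dequeue(): queue = [13, 51]
dequeue(): queue = [51]

Answer: 51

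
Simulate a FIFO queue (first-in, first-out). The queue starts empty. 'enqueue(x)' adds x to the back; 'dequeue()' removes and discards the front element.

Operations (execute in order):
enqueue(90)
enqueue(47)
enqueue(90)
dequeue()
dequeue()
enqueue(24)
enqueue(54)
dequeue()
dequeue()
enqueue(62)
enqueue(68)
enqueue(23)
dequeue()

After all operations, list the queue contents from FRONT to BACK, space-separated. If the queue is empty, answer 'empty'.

Answer: 62 68 23

Derivation:
enqueue(90): [90]
enqueue(47): [90, 47]
enqueue(90): [90, 47, 90]
dequeue(): [47, 90]
dequeue(): [90]
enqueue(24): [90, 24]
enqueue(54): [90, 24, 54]
dequeue(): [24, 54]
dequeue(): [54]
enqueue(62): [54, 62]
enqueue(68): [54, 62, 68]
enqueue(23): [54, 62, 68, 23]
dequeue(): [62, 68, 23]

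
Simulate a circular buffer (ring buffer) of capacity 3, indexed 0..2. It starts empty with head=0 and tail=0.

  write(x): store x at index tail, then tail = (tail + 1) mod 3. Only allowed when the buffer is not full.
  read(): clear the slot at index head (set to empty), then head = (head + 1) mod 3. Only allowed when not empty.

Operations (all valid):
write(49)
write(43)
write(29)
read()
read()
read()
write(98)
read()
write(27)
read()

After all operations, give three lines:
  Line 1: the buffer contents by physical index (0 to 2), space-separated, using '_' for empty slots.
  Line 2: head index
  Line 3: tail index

write(49): buf=[49 _ _], head=0, tail=1, size=1
write(43): buf=[49 43 _], head=0, tail=2, size=2
write(29): buf=[49 43 29], head=0, tail=0, size=3
read(): buf=[_ 43 29], head=1, tail=0, size=2
read(): buf=[_ _ 29], head=2, tail=0, size=1
read(): buf=[_ _ _], head=0, tail=0, size=0
write(98): buf=[98 _ _], head=0, tail=1, size=1
read(): buf=[_ _ _], head=1, tail=1, size=0
write(27): buf=[_ 27 _], head=1, tail=2, size=1
read(): buf=[_ _ _], head=2, tail=2, size=0

Answer: _ _ _
2
2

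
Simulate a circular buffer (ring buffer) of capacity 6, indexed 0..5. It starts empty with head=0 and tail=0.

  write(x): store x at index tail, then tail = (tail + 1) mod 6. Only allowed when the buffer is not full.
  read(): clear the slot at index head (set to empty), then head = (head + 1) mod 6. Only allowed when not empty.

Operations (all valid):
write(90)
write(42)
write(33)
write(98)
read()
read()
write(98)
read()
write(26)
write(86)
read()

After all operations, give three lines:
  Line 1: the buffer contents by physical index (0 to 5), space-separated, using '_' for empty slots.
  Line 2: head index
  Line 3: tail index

Answer: 86 _ _ _ 98 26
4
1

Derivation:
write(90): buf=[90 _ _ _ _ _], head=0, tail=1, size=1
write(42): buf=[90 42 _ _ _ _], head=0, tail=2, size=2
write(33): buf=[90 42 33 _ _ _], head=0, tail=3, size=3
write(98): buf=[90 42 33 98 _ _], head=0, tail=4, size=4
read(): buf=[_ 42 33 98 _ _], head=1, tail=4, size=3
read(): buf=[_ _ 33 98 _ _], head=2, tail=4, size=2
write(98): buf=[_ _ 33 98 98 _], head=2, tail=5, size=3
read(): buf=[_ _ _ 98 98 _], head=3, tail=5, size=2
write(26): buf=[_ _ _ 98 98 26], head=3, tail=0, size=3
write(86): buf=[86 _ _ 98 98 26], head=3, tail=1, size=4
read(): buf=[86 _ _ _ 98 26], head=4, tail=1, size=3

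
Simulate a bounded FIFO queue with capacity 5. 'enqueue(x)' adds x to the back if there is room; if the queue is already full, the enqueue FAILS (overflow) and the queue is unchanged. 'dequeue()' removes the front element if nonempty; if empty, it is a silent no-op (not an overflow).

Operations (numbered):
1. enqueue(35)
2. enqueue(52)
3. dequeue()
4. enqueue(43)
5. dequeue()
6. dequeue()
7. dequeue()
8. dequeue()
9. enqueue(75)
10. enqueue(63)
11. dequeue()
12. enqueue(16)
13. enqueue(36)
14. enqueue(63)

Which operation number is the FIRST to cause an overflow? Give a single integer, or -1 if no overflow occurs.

Answer: -1

Derivation:
1. enqueue(35): size=1
2. enqueue(52): size=2
3. dequeue(): size=1
4. enqueue(43): size=2
5. dequeue(): size=1
6. dequeue(): size=0
7. dequeue(): empty, no-op, size=0
8. dequeue(): empty, no-op, size=0
9. enqueue(75): size=1
10. enqueue(63): size=2
11. dequeue(): size=1
12. enqueue(16): size=2
13. enqueue(36): size=3
14. enqueue(63): size=4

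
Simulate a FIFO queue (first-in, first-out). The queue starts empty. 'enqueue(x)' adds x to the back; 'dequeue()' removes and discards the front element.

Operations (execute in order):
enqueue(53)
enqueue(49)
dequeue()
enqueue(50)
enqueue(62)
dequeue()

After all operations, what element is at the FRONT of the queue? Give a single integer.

Answer: 50

Derivation:
enqueue(53): queue = [53]
enqueue(49): queue = [53, 49]
dequeue(): queue = [49]
enqueue(50): queue = [49, 50]
enqueue(62): queue = [49, 50, 62]
dequeue(): queue = [50, 62]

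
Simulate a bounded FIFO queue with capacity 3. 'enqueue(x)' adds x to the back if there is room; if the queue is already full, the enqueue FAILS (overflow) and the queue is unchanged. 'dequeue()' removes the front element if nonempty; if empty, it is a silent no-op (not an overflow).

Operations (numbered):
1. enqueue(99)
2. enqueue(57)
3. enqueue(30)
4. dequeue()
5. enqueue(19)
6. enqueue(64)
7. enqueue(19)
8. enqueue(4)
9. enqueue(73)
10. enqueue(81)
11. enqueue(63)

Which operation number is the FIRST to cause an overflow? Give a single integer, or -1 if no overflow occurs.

1. enqueue(99): size=1
2. enqueue(57): size=2
3. enqueue(30): size=3
4. dequeue(): size=2
5. enqueue(19): size=3
6. enqueue(64): size=3=cap → OVERFLOW (fail)
7. enqueue(19): size=3=cap → OVERFLOW (fail)
8. enqueue(4): size=3=cap → OVERFLOW (fail)
9. enqueue(73): size=3=cap → OVERFLOW (fail)
10. enqueue(81): size=3=cap → OVERFLOW (fail)
11. enqueue(63): size=3=cap → OVERFLOW (fail)

Answer: 6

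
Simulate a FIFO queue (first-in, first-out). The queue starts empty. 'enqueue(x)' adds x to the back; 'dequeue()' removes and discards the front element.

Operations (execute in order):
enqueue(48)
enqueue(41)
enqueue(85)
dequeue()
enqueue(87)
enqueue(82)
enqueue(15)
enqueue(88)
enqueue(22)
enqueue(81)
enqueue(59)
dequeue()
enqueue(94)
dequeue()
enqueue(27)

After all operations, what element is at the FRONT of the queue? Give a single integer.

enqueue(48): queue = [48]
enqueue(41): queue = [48, 41]
enqueue(85): queue = [48, 41, 85]
dequeue(): queue = [41, 85]
enqueue(87): queue = [41, 85, 87]
enqueue(82): queue = [41, 85, 87, 82]
enqueue(15): queue = [41, 85, 87, 82, 15]
enqueue(88): queue = [41, 85, 87, 82, 15, 88]
enqueue(22): queue = [41, 85, 87, 82, 15, 88, 22]
enqueue(81): queue = [41, 85, 87, 82, 15, 88, 22, 81]
enqueue(59): queue = [41, 85, 87, 82, 15, 88, 22, 81, 59]
dequeue(): queue = [85, 87, 82, 15, 88, 22, 81, 59]
enqueue(94): queue = [85, 87, 82, 15, 88, 22, 81, 59, 94]
dequeue(): queue = [87, 82, 15, 88, 22, 81, 59, 94]
enqueue(27): queue = [87, 82, 15, 88, 22, 81, 59, 94, 27]

Answer: 87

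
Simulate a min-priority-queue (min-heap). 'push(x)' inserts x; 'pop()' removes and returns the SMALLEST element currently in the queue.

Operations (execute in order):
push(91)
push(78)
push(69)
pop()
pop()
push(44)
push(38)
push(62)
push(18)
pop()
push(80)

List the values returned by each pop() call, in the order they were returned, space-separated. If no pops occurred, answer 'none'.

Answer: 69 78 18

Derivation:
push(91): heap contents = [91]
push(78): heap contents = [78, 91]
push(69): heap contents = [69, 78, 91]
pop() → 69: heap contents = [78, 91]
pop() → 78: heap contents = [91]
push(44): heap contents = [44, 91]
push(38): heap contents = [38, 44, 91]
push(62): heap contents = [38, 44, 62, 91]
push(18): heap contents = [18, 38, 44, 62, 91]
pop() → 18: heap contents = [38, 44, 62, 91]
push(80): heap contents = [38, 44, 62, 80, 91]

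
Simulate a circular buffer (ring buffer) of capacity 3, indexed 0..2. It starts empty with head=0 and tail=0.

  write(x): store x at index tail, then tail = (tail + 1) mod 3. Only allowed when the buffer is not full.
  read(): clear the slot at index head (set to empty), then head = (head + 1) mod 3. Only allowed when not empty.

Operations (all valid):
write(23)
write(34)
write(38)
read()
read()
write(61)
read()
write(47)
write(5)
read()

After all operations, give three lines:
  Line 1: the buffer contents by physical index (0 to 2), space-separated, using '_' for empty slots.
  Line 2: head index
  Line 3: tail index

write(23): buf=[23 _ _], head=0, tail=1, size=1
write(34): buf=[23 34 _], head=0, tail=2, size=2
write(38): buf=[23 34 38], head=0, tail=0, size=3
read(): buf=[_ 34 38], head=1, tail=0, size=2
read(): buf=[_ _ 38], head=2, tail=0, size=1
write(61): buf=[61 _ 38], head=2, tail=1, size=2
read(): buf=[61 _ _], head=0, tail=1, size=1
write(47): buf=[61 47 _], head=0, tail=2, size=2
write(5): buf=[61 47 5], head=0, tail=0, size=3
read(): buf=[_ 47 5], head=1, tail=0, size=2

Answer: _ 47 5
1
0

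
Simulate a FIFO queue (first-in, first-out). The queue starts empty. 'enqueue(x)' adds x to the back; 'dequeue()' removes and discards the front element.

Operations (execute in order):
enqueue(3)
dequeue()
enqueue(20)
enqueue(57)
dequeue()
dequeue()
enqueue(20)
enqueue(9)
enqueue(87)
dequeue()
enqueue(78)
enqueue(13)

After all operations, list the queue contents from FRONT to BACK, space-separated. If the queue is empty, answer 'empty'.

Answer: 9 87 78 13

Derivation:
enqueue(3): [3]
dequeue(): []
enqueue(20): [20]
enqueue(57): [20, 57]
dequeue(): [57]
dequeue(): []
enqueue(20): [20]
enqueue(9): [20, 9]
enqueue(87): [20, 9, 87]
dequeue(): [9, 87]
enqueue(78): [9, 87, 78]
enqueue(13): [9, 87, 78, 13]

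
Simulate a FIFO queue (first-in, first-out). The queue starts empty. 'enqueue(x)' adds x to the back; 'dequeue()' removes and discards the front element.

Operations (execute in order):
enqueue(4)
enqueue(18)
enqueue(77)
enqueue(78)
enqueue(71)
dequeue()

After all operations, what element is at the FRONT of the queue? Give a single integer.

enqueue(4): queue = [4]
enqueue(18): queue = [4, 18]
enqueue(77): queue = [4, 18, 77]
enqueue(78): queue = [4, 18, 77, 78]
enqueue(71): queue = [4, 18, 77, 78, 71]
dequeue(): queue = [18, 77, 78, 71]

Answer: 18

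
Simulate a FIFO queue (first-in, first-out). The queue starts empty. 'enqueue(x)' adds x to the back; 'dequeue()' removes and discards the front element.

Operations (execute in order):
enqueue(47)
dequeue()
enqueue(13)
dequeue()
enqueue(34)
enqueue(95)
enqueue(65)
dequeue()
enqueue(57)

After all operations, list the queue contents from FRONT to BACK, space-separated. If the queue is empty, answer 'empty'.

enqueue(47): [47]
dequeue(): []
enqueue(13): [13]
dequeue(): []
enqueue(34): [34]
enqueue(95): [34, 95]
enqueue(65): [34, 95, 65]
dequeue(): [95, 65]
enqueue(57): [95, 65, 57]

Answer: 95 65 57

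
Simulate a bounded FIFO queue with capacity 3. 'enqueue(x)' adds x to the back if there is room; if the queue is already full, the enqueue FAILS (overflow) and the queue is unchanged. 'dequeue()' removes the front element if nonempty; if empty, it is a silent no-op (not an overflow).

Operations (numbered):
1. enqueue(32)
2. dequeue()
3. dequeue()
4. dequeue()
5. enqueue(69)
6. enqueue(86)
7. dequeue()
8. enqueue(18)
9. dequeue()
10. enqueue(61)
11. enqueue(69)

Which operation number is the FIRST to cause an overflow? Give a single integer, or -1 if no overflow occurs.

1. enqueue(32): size=1
2. dequeue(): size=0
3. dequeue(): empty, no-op, size=0
4. dequeue(): empty, no-op, size=0
5. enqueue(69): size=1
6. enqueue(86): size=2
7. dequeue(): size=1
8. enqueue(18): size=2
9. dequeue(): size=1
10. enqueue(61): size=2
11. enqueue(69): size=3

Answer: -1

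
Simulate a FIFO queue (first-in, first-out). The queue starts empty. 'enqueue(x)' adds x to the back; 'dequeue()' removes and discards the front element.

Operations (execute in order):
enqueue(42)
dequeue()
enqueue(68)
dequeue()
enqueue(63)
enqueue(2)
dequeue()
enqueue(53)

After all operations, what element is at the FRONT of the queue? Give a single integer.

Answer: 2

Derivation:
enqueue(42): queue = [42]
dequeue(): queue = []
enqueue(68): queue = [68]
dequeue(): queue = []
enqueue(63): queue = [63]
enqueue(2): queue = [63, 2]
dequeue(): queue = [2]
enqueue(53): queue = [2, 53]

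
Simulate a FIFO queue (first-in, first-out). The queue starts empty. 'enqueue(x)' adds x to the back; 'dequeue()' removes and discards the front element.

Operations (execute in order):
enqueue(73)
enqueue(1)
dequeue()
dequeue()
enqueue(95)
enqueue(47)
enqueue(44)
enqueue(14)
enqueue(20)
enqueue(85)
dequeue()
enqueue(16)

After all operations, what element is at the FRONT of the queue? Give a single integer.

enqueue(73): queue = [73]
enqueue(1): queue = [73, 1]
dequeue(): queue = [1]
dequeue(): queue = []
enqueue(95): queue = [95]
enqueue(47): queue = [95, 47]
enqueue(44): queue = [95, 47, 44]
enqueue(14): queue = [95, 47, 44, 14]
enqueue(20): queue = [95, 47, 44, 14, 20]
enqueue(85): queue = [95, 47, 44, 14, 20, 85]
dequeue(): queue = [47, 44, 14, 20, 85]
enqueue(16): queue = [47, 44, 14, 20, 85, 16]

Answer: 47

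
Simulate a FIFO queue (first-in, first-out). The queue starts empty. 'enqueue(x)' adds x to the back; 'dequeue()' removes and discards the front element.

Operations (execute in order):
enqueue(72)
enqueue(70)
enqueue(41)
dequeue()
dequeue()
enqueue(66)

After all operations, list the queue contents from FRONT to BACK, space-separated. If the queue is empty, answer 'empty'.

enqueue(72): [72]
enqueue(70): [72, 70]
enqueue(41): [72, 70, 41]
dequeue(): [70, 41]
dequeue(): [41]
enqueue(66): [41, 66]

Answer: 41 66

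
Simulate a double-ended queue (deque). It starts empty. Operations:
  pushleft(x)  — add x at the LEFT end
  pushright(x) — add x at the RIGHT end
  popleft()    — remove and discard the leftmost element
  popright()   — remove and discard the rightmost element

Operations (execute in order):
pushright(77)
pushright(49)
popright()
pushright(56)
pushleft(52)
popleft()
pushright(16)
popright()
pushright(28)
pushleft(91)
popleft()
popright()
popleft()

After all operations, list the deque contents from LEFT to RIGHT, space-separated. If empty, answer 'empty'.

pushright(77): [77]
pushright(49): [77, 49]
popright(): [77]
pushright(56): [77, 56]
pushleft(52): [52, 77, 56]
popleft(): [77, 56]
pushright(16): [77, 56, 16]
popright(): [77, 56]
pushright(28): [77, 56, 28]
pushleft(91): [91, 77, 56, 28]
popleft(): [77, 56, 28]
popright(): [77, 56]
popleft(): [56]

Answer: 56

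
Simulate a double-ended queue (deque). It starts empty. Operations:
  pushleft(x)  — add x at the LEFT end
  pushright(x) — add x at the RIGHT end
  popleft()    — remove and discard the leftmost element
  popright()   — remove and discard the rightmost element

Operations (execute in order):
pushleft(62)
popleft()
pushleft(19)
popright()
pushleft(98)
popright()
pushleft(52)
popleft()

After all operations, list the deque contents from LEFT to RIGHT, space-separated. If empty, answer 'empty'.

Answer: empty

Derivation:
pushleft(62): [62]
popleft(): []
pushleft(19): [19]
popright(): []
pushleft(98): [98]
popright(): []
pushleft(52): [52]
popleft(): []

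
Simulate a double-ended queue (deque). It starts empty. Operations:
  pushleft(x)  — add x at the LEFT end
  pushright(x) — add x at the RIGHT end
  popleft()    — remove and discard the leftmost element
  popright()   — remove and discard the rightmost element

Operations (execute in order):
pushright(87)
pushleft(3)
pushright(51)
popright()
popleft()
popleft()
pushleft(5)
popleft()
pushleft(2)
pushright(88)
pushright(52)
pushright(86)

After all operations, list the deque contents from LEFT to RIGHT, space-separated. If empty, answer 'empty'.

Answer: 2 88 52 86

Derivation:
pushright(87): [87]
pushleft(3): [3, 87]
pushright(51): [3, 87, 51]
popright(): [3, 87]
popleft(): [87]
popleft(): []
pushleft(5): [5]
popleft(): []
pushleft(2): [2]
pushright(88): [2, 88]
pushright(52): [2, 88, 52]
pushright(86): [2, 88, 52, 86]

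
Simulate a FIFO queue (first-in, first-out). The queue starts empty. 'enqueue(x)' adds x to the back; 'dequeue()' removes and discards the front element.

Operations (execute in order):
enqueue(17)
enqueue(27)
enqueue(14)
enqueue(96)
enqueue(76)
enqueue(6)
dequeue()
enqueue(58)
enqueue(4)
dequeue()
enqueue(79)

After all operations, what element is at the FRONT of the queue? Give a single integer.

enqueue(17): queue = [17]
enqueue(27): queue = [17, 27]
enqueue(14): queue = [17, 27, 14]
enqueue(96): queue = [17, 27, 14, 96]
enqueue(76): queue = [17, 27, 14, 96, 76]
enqueue(6): queue = [17, 27, 14, 96, 76, 6]
dequeue(): queue = [27, 14, 96, 76, 6]
enqueue(58): queue = [27, 14, 96, 76, 6, 58]
enqueue(4): queue = [27, 14, 96, 76, 6, 58, 4]
dequeue(): queue = [14, 96, 76, 6, 58, 4]
enqueue(79): queue = [14, 96, 76, 6, 58, 4, 79]

Answer: 14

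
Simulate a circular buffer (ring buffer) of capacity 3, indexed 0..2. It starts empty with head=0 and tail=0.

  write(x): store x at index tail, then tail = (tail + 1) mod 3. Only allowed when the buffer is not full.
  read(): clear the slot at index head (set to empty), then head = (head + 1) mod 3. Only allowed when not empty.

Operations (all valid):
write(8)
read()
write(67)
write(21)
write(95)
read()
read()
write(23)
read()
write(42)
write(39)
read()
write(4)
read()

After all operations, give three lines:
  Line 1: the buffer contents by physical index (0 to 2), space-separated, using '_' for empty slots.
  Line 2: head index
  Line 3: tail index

write(8): buf=[8 _ _], head=0, tail=1, size=1
read(): buf=[_ _ _], head=1, tail=1, size=0
write(67): buf=[_ 67 _], head=1, tail=2, size=1
write(21): buf=[_ 67 21], head=1, tail=0, size=2
write(95): buf=[95 67 21], head=1, tail=1, size=3
read(): buf=[95 _ 21], head=2, tail=1, size=2
read(): buf=[95 _ _], head=0, tail=1, size=1
write(23): buf=[95 23 _], head=0, tail=2, size=2
read(): buf=[_ 23 _], head=1, tail=2, size=1
write(42): buf=[_ 23 42], head=1, tail=0, size=2
write(39): buf=[39 23 42], head=1, tail=1, size=3
read(): buf=[39 _ 42], head=2, tail=1, size=2
write(4): buf=[39 4 42], head=2, tail=2, size=3
read(): buf=[39 4 _], head=0, tail=2, size=2

Answer: 39 4 _
0
2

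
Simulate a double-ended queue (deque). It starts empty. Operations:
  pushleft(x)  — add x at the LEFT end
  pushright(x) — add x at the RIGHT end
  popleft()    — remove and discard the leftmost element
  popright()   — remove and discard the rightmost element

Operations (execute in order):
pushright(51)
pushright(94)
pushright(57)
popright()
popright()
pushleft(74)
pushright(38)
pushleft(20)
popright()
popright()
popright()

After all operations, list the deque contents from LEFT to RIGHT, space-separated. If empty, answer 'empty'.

pushright(51): [51]
pushright(94): [51, 94]
pushright(57): [51, 94, 57]
popright(): [51, 94]
popright(): [51]
pushleft(74): [74, 51]
pushright(38): [74, 51, 38]
pushleft(20): [20, 74, 51, 38]
popright(): [20, 74, 51]
popright(): [20, 74]
popright(): [20]

Answer: 20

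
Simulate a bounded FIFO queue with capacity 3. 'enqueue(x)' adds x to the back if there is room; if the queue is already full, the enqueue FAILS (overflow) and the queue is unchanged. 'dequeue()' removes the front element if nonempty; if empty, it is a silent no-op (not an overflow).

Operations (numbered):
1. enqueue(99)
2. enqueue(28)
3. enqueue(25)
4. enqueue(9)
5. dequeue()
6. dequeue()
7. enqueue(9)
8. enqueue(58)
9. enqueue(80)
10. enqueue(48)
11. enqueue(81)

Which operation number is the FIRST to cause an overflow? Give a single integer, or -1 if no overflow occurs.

1. enqueue(99): size=1
2. enqueue(28): size=2
3. enqueue(25): size=3
4. enqueue(9): size=3=cap → OVERFLOW (fail)
5. dequeue(): size=2
6. dequeue(): size=1
7. enqueue(9): size=2
8. enqueue(58): size=3
9. enqueue(80): size=3=cap → OVERFLOW (fail)
10. enqueue(48): size=3=cap → OVERFLOW (fail)
11. enqueue(81): size=3=cap → OVERFLOW (fail)

Answer: 4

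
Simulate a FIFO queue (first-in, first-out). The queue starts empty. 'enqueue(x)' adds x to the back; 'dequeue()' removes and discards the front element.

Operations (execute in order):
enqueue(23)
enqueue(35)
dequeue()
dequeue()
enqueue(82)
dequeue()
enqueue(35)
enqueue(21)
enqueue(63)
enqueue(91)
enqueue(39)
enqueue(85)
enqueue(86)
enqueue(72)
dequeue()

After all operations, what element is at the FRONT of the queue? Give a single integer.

Answer: 21

Derivation:
enqueue(23): queue = [23]
enqueue(35): queue = [23, 35]
dequeue(): queue = [35]
dequeue(): queue = []
enqueue(82): queue = [82]
dequeue(): queue = []
enqueue(35): queue = [35]
enqueue(21): queue = [35, 21]
enqueue(63): queue = [35, 21, 63]
enqueue(91): queue = [35, 21, 63, 91]
enqueue(39): queue = [35, 21, 63, 91, 39]
enqueue(85): queue = [35, 21, 63, 91, 39, 85]
enqueue(86): queue = [35, 21, 63, 91, 39, 85, 86]
enqueue(72): queue = [35, 21, 63, 91, 39, 85, 86, 72]
dequeue(): queue = [21, 63, 91, 39, 85, 86, 72]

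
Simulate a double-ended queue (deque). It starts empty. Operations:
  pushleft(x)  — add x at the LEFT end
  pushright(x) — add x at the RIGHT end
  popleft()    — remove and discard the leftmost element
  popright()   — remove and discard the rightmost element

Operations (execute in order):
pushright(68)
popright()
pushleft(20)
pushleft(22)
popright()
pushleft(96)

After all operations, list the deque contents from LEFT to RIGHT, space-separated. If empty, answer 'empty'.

pushright(68): [68]
popright(): []
pushleft(20): [20]
pushleft(22): [22, 20]
popright(): [22]
pushleft(96): [96, 22]

Answer: 96 22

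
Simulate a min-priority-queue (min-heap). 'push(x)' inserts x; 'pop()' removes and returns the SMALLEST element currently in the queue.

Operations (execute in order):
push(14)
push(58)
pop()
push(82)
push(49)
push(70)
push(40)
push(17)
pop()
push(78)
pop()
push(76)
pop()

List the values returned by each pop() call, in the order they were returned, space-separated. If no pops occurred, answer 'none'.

Answer: 14 17 40 49

Derivation:
push(14): heap contents = [14]
push(58): heap contents = [14, 58]
pop() → 14: heap contents = [58]
push(82): heap contents = [58, 82]
push(49): heap contents = [49, 58, 82]
push(70): heap contents = [49, 58, 70, 82]
push(40): heap contents = [40, 49, 58, 70, 82]
push(17): heap contents = [17, 40, 49, 58, 70, 82]
pop() → 17: heap contents = [40, 49, 58, 70, 82]
push(78): heap contents = [40, 49, 58, 70, 78, 82]
pop() → 40: heap contents = [49, 58, 70, 78, 82]
push(76): heap contents = [49, 58, 70, 76, 78, 82]
pop() → 49: heap contents = [58, 70, 76, 78, 82]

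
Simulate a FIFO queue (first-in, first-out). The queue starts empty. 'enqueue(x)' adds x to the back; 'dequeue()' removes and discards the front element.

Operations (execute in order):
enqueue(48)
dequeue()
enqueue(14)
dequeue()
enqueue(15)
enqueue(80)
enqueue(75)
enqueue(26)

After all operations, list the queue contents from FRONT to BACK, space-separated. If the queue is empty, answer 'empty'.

Answer: 15 80 75 26

Derivation:
enqueue(48): [48]
dequeue(): []
enqueue(14): [14]
dequeue(): []
enqueue(15): [15]
enqueue(80): [15, 80]
enqueue(75): [15, 80, 75]
enqueue(26): [15, 80, 75, 26]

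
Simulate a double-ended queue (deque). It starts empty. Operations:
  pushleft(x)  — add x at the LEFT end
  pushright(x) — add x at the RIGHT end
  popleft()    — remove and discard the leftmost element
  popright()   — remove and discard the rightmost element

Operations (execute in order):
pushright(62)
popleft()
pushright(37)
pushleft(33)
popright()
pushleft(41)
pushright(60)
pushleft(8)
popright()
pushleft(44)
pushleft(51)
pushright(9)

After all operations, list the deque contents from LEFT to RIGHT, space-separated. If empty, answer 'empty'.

Answer: 51 44 8 41 33 9

Derivation:
pushright(62): [62]
popleft(): []
pushright(37): [37]
pushleft(33): [33, 37]
popright(): [33]
pushleft(41): [41, 33]
pushright(60): [41, 33, 60]
pushleft(8): [8, 41, 33, 60]
popright(): [8, 41, 33]
pushleft(44): [44, 8, 41, 33]
pushleft(51): [51, 44, 8, 41, 33]
pushright(9): [51, 44, 8, 41, 33, 9]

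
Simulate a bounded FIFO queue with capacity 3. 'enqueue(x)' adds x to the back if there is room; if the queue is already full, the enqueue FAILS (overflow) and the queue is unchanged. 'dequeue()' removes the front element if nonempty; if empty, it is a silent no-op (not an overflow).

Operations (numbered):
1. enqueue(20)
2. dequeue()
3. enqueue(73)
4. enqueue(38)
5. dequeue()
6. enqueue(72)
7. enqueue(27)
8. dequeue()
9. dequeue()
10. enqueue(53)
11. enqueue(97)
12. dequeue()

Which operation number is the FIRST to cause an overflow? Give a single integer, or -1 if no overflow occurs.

Answer: -1

Derivation:
1. enqueue(20): size=1
2. dequeue(): size=0
3. enqueue(73): size=1
4. enqueue(38): size=2
5. dequeue(): size=1
6. enqueue(72): size=2
7. enqueue(27): size=3
8. dequeue(): size=2
9. dequeue(): size=1
10. enqueue(53): size=2
11. enqueue(97): size=3
12. dequeue(): size=2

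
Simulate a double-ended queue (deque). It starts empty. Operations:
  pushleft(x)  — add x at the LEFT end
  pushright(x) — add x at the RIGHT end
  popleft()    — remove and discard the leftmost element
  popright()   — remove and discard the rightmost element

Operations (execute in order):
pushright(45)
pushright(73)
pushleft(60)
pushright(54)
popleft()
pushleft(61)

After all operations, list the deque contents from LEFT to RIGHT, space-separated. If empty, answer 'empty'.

pushright(45): [45]
pushright(73): [45, 73]
pushleft(60): [60, 45, 73]
pushright(54): [60, 45, 73, 54]
popleft(): [45, 73, 54]
pushleft(61): [61, 45, 73, 54]

Answer: 61 45 73 54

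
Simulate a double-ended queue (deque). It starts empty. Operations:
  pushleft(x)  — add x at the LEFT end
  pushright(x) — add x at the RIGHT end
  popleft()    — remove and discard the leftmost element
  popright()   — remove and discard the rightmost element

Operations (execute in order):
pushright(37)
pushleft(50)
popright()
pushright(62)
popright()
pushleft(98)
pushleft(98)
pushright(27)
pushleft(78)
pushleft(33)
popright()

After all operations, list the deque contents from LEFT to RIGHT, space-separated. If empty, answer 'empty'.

pushright(37): [37]
pushleft(50): [50, 37]
popright(): [50]
pushright(62): [50, 62]
popright(): [50]
pushleft(98): [98, 50]
pushleft(98): [98, 98, 50]
pushright(27): [98, 98, 50, 27]
pushleft(78): [78, 98, 98, 50, 27]
pushleft(33): [33, 78, 98, 98, 50, 27]
popright(): [33, 78, 98, 98, 50]

Answer: 33 78 98 98 50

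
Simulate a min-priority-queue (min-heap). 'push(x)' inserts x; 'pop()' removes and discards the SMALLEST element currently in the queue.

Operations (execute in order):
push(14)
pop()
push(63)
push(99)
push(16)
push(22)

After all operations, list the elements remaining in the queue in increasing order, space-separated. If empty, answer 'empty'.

Answer: 16 22 63 99

Derivation:
push(14): heap contents = [14]
pop() → 14: heap contents = []
push(63): heap contents = [63]
push(99): heap contents = [63, 99]
push(16): heap contents = [16, 63, 99]
push(22): heap contents = [16, 22, 63, 99]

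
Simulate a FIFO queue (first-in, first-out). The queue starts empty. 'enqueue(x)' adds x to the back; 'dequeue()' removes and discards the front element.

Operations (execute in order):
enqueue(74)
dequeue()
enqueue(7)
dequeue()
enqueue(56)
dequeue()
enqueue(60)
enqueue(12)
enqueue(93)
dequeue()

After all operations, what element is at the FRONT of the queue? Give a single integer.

Answer: 12

Derivation:
enqueue(74): queue = [74]
dequeue(): queue = []
enqueue(7): queue = [7]
dequeue(): queue = []
enqueue(56): queue = [56]
dequeue(): queue = []
enqueue(60): queue = [60]
enqueue(12): queue = [60, 12]
enqueue(93): queue = [60, 12, 93]
dequeue(): queue = [12, 93]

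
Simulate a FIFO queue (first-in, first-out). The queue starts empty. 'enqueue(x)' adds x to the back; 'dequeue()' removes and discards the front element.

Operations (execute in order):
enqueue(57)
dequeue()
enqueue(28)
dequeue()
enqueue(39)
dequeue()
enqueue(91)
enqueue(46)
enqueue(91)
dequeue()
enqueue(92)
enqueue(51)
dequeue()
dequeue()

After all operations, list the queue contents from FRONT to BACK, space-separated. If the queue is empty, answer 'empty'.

Answer: 92 51

Derivation:
enqueue(57): [57]
dequeue(): []
enqueue(28): [28]
dequeue(): []
enqueue(39): [39]
dequeue(): []
enqueue(91): [91]
enqueue(46): [91, 46]
enqueue(91): [91, 46, 91]
dequeue(): [46, 91]
enqueue(92): [46, 91, 92]
enqueue(51): [46, 91, 92, 51]
dequeue(): [91, 92, 51]
dequeue(): [92, 51]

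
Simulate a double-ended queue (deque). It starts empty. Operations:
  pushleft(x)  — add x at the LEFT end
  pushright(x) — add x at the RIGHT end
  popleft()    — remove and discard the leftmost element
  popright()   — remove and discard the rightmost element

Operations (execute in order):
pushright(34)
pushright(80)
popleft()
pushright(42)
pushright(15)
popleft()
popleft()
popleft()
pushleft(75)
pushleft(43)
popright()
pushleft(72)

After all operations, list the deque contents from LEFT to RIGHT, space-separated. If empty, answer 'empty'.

pushright(34): [34]
pushright(80): [34, 80]
popleft(): [80]
pushright(42): [80, 42]
pushright(15): [80, 42, 15]
popleft(): [42, 15]
popleft(): [15]
popleft(): []
pushleft(75): [75]
pushleft(43): [43, 75]
popright(): [43]
pushleft(72): [72, 43]

Answer: 72 43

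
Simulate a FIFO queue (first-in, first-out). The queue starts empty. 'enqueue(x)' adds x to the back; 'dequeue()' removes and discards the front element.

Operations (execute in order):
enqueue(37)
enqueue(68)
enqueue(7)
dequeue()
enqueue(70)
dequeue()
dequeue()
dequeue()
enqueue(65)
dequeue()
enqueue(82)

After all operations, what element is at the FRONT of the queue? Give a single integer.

Answer: 82

Derivation:
enqueue(37): queue = [37]
enqueue(68): queue = [37, 68]
enqueue(7): queue = [37, 68, 7]
dequeue(): queue = [68, 7]
enqueue(70): queue = [68, 7, 70]
dequeue(): queue = [7, 70]
dequeue(): queue = [70]
dequeue(): queue = []
enqueue(65): queue = [65]
dequeue(): queue = []
enqueue(82): queue = [82]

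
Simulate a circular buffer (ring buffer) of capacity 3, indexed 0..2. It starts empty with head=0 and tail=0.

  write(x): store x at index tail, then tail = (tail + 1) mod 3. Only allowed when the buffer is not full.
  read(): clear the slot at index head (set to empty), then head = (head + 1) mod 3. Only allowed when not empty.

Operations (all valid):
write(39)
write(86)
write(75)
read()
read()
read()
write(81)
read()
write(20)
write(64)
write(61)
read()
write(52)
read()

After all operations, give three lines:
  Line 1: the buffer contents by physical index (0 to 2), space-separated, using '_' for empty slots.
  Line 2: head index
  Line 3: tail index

Answer: 61 52 _
0
2

Derivation:
write(39): buf=[39 _ _], head=0, tail=1, size=1
write(86): buf=[39 86 _], head=0, tail=2, size=2
write(75): buf=[39 86 75], head=0, tail=0, size=3
read(): buf=[_ 86 75], head=1, tail=0, size=2
read(): buf=[_ _ 75], head=2, tail=0, size=1
read(): buf=[_ _ _], head=0, tail=0, size=0
write(81): buf=[81 _ _], head=0, tail=1, size=1
read(): buf=[_ _ _], head=1, tail=1, size=0
write(20): buf=[_ 20 _], head=1, tail=2, size=1
write(64): buf=[_ 20 64], head=1, tail=0, size=2
write(61): buf=[61 20 64], head=1, tail=1, size=3
read(): buf=[61 _ 64], head=2, tail=1, size=2
write(52): buf=[61 52 64], head=2, tail=2, size=3
read(): buf=[61 52 _], head=0, tail=2, size=2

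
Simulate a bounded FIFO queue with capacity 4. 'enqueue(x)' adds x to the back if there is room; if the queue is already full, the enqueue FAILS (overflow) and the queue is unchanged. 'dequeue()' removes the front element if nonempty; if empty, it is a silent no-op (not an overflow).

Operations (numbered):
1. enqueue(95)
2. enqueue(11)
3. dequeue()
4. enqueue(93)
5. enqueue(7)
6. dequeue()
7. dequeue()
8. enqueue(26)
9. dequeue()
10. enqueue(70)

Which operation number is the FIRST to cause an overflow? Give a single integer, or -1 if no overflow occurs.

1. enqueue(95): size=1
2. enqueue(11): size=2
3. dequeue(): size=1
4. enqueue(93): size=2
5. enqueue(7): size=3
6. dequeue(): size=2
7. dequeue(): size=1
8. enqueue(26): size=2
9. dequeue(): size=1
10. enqueue(70): size=2

Answer: -1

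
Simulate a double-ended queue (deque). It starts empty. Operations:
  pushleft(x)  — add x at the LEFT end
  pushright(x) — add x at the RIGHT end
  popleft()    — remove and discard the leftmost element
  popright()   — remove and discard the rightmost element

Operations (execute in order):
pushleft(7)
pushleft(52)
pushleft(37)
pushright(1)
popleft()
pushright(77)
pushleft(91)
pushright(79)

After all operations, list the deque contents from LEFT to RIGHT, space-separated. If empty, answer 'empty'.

Answer: 91 52 7 1 77 79

Derivation:
pushleft(7): [7]
pushleft(52): [52, 7]
pushleft(37): [37, 52, 7]
pushright(1): [37, 52, 7, 1]
popleft(): [52, 7, 1]
pushright(77): [52, 7, 1, 77]
pushleft(91): [91, 52, 7, 1, 77]
pushright(79): [91, 52, 7, 1, 77, 79]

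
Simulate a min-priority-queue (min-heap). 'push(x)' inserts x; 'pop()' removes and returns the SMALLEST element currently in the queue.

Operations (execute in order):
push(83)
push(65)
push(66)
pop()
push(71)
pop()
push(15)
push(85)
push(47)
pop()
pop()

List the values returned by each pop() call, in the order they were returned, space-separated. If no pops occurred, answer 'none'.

push(83): heap contents = [83]
push(65): heap contents = [65, 83]
push(66): heap contents = [65, 66, 83]
pop() → 65: heap contents = [66, 83]
push(71): heap contents = [66, 71, 83]
pop() → 66: heap contents = [71, 83]
push(15): heap contents = [15, 71, 83]
push(85): heap contents = [15, 71, 83, 85]
push(47): heap contents = [15, 47, 71, 83, 85]
pop() → 15: heap contents = [47, 71, 83, 85]
pop() → 47: heap contents = [71, 83, 85]

Answer: 65 66 15 47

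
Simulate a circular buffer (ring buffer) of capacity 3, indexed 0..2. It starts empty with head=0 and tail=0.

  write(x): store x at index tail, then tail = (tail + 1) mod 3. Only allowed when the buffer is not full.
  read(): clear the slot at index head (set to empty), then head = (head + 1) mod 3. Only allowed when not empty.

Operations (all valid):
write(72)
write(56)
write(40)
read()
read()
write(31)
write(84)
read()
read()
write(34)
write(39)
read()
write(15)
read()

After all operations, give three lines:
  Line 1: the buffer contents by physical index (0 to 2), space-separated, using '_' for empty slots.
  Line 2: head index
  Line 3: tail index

write(72): buf=[72 _ _], head=0, tail=1, size=1
write(56): buf=[72 56 _], head=0, tail=2, size=2
write(40): buf=[72 56 40], head=0, tail=0, size=3
read(): buf=[_ 56 40], head=1, tail=0, size=2
read(): buf=[_ _ 40], head=2, tail=0, size=1
write(31): buf=[31 _ 40], head=2, tail=1, size=2
write(84): buf=[31 84 40], head=2, tail=2, size=3
read(): buf=[31 84 _], head=0, tail=2, size=2
read(): buf=[_ 84 _], head=1, tail=2, size=1
write(34): buf=[_ 84 34], head=1, tail=0, size=2
write(39): buf=[39 84 34], head=1, tail=1, size=3
read(): buf=[39 _ 34], head=2, tail=1, size=2
write(15): buf=[39 15 34], head=2, tail=2, size=3
read(): buf=[39 15 _], head=0, tail=2, size=2

Answer: 39 15 _
0
2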